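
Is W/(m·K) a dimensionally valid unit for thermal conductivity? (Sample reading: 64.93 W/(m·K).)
Yes

thermal conductivity has SI base units: kg * m / (s^3 * K)
W/(m·K) reduces to the same SI base units, so it is a valid unit for thermal conductivity.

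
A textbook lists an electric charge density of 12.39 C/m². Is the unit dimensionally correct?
No

electric charge density has SI base units: A * s / m^3
C/m² does NOT reduce to A * s / m^3; a valid unit for electric charge density would be e.g. C/m³.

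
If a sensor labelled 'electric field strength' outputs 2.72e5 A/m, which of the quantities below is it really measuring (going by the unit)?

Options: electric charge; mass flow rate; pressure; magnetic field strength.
magnetic field strength

electric field strength should have units dimensionally equivalent to kg * m / (A * s^3) (e.g. V/m).
The given unit 'A/m' reduces to A / m. Of the listed options, that is the dimensionality of magnetic field strength.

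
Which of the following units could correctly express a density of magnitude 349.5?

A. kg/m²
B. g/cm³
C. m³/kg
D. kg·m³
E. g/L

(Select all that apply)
B, E

density has SI base units: kg / m^3

Checking each option against kg / m^3:
  A. kg/m²: ✗ does not match
  B. g/cm³: ✓ matches
  C. m³/kg: ✗ does not match
  D. kg·m³: ✗ does not match
  E. g/L: ✓ matches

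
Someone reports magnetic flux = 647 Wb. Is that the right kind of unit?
Yes

magnetic flux has SI base units: kg * m^2 / (A * s^2)
Wb reduces to the same SI base units, so it is a valid unit for magnetic flux.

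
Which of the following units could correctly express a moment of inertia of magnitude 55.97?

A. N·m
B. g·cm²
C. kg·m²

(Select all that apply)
B, C

moment of inertia has SI base units: kg * m^2

Checking each option against kg * m^2:
  A. N·m: ✗ does not match
  B. g·cm²: ✓ matches
  C. kg·m²: ✓ matches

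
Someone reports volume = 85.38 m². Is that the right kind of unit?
No

volume has SI base units: m^3
m² does NOT reduce to m^3; a valid unit for volume would be e.g. m³.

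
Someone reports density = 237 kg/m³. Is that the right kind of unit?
Yes

density has SI base units: kg / m^3
kg/m³ reduces to the same SI base units, so it is a valid unit for density.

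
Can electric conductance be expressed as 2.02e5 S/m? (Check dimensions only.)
No

electric conductance has SI base units: A^2 * s^3 / (kg * m^2)
S/m does NOT reduce to A^2 * s^3 / (kg * m^2); a valid unit for electric conductance would be e.g. S.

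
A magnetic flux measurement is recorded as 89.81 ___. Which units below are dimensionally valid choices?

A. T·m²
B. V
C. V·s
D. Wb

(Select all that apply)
A, C, D

magnetic flux has SI base units: kg * m^2 / (A * s^2)

Checking each option against kg * m^2 / (A * s^2):
  A. T·m²: ✓ matches
  B. V: ✗ does not match
  C. V·s: ✓ matches
  D. Wb: ✓ matches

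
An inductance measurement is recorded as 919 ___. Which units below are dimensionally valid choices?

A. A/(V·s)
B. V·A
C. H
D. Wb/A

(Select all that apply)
C, D

inductance has SI base units: kg * m^2 / (A^2 * s^2)

Checking each option against kg * m^2 / (A^2 * s^2):
  A. A/(V·s): ✗ does not match
  B. V·A: ✗ does not match
  C. H: ✓ matches
  D. Wb/A: ✓ matches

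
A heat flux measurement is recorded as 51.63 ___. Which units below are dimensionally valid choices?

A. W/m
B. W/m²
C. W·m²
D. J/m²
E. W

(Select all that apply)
B

heat flux has SI base units: kg / s^3

Checking each option against kg / s^3:
  A. W/m: ✗ does not match
  B. W/m²: ✓ matches
  C. W·m²: ✗ does not match
  D. J/m²: ✗ does not match
  E. W: ✗ does not match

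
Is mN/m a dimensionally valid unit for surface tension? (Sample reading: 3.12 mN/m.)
Yes

surface tension has SI base units: kg / s^2
mN/m reduces to the same SI base units, so it is a valid unit for surface tension.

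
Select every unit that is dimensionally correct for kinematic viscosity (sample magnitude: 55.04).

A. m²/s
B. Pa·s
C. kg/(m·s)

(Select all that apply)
A

kinematic viscosity has SI base units: m^2 / s

Checking each option against m^2 / s:
  A. m²/s: ✓ matches
  B. Pa·s: ✗ does not match
  C. kg/(m·s): ✗ does not match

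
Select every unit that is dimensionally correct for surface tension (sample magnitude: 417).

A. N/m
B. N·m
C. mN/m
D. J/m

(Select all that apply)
A, C

surface tension has SI base units: kg / s^2

Checking each option against kg / s^2:
  A. N/m: ✓ matches
  B. N·m: ✗ does not match
  C. mN/m: ✓ matches
  D. J/m: ✗ does not match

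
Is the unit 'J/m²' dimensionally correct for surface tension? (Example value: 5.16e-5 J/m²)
Yes

surface tension has SI base units: kg / s^2
J/m² reduces to the same SI base units, so it is a valid unit for surface tension.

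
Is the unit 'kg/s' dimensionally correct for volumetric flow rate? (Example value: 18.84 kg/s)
No

volumetric flow rate has SI base units: m^3 / s
kg/s does NOT reduce to m^3 / s; a valid unit for volumetric flow rate would be e.g. m³/s.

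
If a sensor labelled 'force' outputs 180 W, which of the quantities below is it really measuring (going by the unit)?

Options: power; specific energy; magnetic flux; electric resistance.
power

force should have units dimensionally equivalent to kg * m / s^2 (e.g. N).
The given unit 'W' reduces to kg * m^2 / s^3. Of the listed options, that is the dimensionality of power.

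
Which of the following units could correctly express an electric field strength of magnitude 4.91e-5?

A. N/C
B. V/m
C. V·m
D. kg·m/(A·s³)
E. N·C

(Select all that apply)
A, B, D

electric field strength has SI base units: kg * m / (A * s^3)

Checking each option against kg * m / (A * s^3):
  A. N/C: ✓ matches
  B. V/m: ✓ matches
  C. V·m: ✗ does not match
  D. kg·m/(A·s³): ✓ matches
  E. N·C: ✗ does not match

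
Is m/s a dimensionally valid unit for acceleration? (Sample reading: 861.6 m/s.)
No

acceleration has SI base units: m / s^2
m/s does NOT reduce to m / s^2; a valid unit for acceleration would be e.g. m/s².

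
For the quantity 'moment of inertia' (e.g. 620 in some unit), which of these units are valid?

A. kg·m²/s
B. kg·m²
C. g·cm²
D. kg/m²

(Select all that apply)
B, C

moment of inertia has SI base units: kg * m^2

Checking each option against kg * m^2:
  A. kg·m²/s: ✗ does not match
  B. kg·m²: ✓ matches
  C. g·cm²: ✓ matches
  D. kg/m²: ✗ does not match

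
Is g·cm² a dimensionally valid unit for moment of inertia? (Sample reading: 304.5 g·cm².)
Yes

moment of inertia has SI base units: kg * m^2
g·cm² reduces to the same SI base units, so it is a valid unit for moment of inertia.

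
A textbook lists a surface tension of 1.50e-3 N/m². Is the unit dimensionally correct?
No

surface tension has SI base units: kg / s^2
N/m² does NOT reduce to kg / s^2; a valid unit for surface tension would be e.g. N/m.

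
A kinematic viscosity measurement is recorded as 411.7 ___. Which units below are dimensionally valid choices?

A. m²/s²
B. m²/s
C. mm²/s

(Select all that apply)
B, C

kinematic viscosity has SI base units: m^2 / s

Checking each option against m^2 / s:
  A. m²/s²: ✗ does not match
  B. m²/s: ✓ matches
  C. mm²/s: ✓ matches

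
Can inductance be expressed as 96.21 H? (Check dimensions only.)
Yes

inductance has SI base units: kg * m^2 / (A^2 * s^2)
H reduces to the same SI base units, so it is a valid unit for inductance.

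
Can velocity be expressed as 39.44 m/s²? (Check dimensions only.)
No

velocity has SI base units: m / s
m/s² does NOT reduce to m / s; a valid unit for velocity would be e.g. m/s.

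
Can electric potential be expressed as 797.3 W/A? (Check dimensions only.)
Yes

electric potential has SI base units: kg * m^2 / (A * s^3)
W/A reduces to the same SI base units, so it is a valid unit for electric potential.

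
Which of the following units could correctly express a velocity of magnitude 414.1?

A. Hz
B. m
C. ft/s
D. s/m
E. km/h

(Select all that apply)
C, E

velocity has SI base units: m / s

Checking each option against m / s:
  A. Hz: ✗ does not match
  B. m: ✗ does not match
  C. ft/s: ✓ matches
  D. s/m: ✗ does not match
  E. km/h: ✓ matches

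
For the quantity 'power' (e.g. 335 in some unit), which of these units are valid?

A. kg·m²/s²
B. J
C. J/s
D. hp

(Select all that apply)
C, D

power has SI base units: kg * m^2 / s^3

Checking each option against kg * m^2 / s^3:
  A. kg·m²/s²: ✗ does not match
  B. J: ✗ does not match
  C. J/s: ✓ matches
  D. hp: ✓ matches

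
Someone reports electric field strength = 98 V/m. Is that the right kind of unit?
Yes

electric field strength has SI base units: kg * m / (A * s^3)
V/m reduces to the same SI base units, so it is a valid unit for electric field strength.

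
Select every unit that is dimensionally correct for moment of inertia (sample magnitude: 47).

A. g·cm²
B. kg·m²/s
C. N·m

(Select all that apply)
A

moment of inertia has SI base units: kg * m^2

Checking each option against kg * m^2:
  A. g·cm²: ✓ matches
  B. kg·m²/s: ✗ does not match
  C. N·m: ✗ does not match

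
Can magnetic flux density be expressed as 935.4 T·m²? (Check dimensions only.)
No

magnetic flux density has SI base units: kg / (A * s^2)
T·m² does NOT reduce to kg / (A * s^2); a valid unit for magnetic flux density would be e.g. T.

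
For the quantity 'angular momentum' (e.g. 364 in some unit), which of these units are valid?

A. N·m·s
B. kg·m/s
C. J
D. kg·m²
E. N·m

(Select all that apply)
A

angular momentum has SI base units: kg * m^2 / s

Checking each option against kg * m^2 / s:
  A. N·m·s: ✓ matches
  B. kg·m/s: ✗ does not match
  C. J: ✗ does not match
  D. kg·m²: ✗ does not match
  E. N·m: ✗ does not match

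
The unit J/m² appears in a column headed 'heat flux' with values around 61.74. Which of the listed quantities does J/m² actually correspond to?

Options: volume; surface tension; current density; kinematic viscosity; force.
surface tension

heat flux should have units dimensionally equivalent to kg / s^3 (e.g. W/m²).
The given unit 'J/m²' reduces to kg / s^2. Of the listed options, that is the dimensionality of surface tension.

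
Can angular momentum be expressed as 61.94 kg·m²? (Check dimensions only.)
No

angular momentum has SI base units: kg * m^2 / s
kg·m² does NOT reduce to kg * m^2 / s; a valid unit for angular momentum would be e.g. kg·m²/s.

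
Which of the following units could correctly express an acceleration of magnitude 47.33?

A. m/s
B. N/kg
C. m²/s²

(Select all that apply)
B

acceleration has SI base units: m / s^2

Checking each option against m / s^2:
  A. m/s: ✗ does not match
  B. N/kg: ✓ matches
  C. m²/s²: ✗ does not match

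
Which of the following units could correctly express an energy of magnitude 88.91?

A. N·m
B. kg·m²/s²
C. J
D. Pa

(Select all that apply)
A, B, C

energy has SI base units: kg * m^2 / s^2

Checking each option against kg * m^2 / s^2:
  A. N·m: ✓ matches
  B. kg·m²/s²: ✓ matches
  C. J: ✓ matches
  D. Pa: ✗ does not match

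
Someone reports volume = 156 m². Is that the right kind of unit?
No

volume has SI base units: m^3
m² does NOT reduce to m^3; a valid unit for volume would be e.g. m³.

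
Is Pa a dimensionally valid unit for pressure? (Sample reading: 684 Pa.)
Yes

pressure has SI base units: kg / (m * s^2)
Pa reduces to the same SI base units, so it is a valid unit for pressure.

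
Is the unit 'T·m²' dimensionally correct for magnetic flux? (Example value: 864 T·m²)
Yes

magnetic flux has SI base units: kg * m^2 / (A * s^2)
T·m² reduces to the same SI base units, so it is a valid unit for magnetic flux.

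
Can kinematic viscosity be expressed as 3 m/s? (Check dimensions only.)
No

kinematic viscosity has SI base units: m^2 / s
m/s does NOT reduce to m^2 / s; a valid unit for kinematic viscosity would be e.g. m²/s.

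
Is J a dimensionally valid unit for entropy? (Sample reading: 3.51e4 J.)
No

entropy has SI base units: kg * m^2 / (s^2 * K)
J does NOT reduce to kg * m^2 / (s^2 * K); a valid unit for entropy would be e.g. J/K.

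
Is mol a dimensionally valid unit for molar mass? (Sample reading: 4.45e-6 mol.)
No

molar mass has SI base units: kg / mol
mol does NOT reduce to kg / mol; a valid unit for molar mass would be e.g. kg/mol.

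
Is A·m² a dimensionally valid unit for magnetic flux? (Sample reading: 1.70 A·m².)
No

magnetic flux has SI base units: kg * m^2 / (A * s^2)
A·m² does NOT reduce to kg * m^2 / (A * s^2); a valid unit for magnetic flux would be e.g. Wb.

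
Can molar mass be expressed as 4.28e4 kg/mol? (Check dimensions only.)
Yes

molar mass has SI base units: kg / mol
kg/mol reduces to the same SI base units, so it is a valid unit for molar mass.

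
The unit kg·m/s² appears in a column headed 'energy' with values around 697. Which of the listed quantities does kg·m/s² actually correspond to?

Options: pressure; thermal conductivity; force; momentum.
force

energy should have units dimensionally equivalent to kg * m^2 / s^2 (e.g. J).
The given unit 'kg·m/s²' reduces to kg * m / s^2. Of the listed options, that is the dimensionality of force.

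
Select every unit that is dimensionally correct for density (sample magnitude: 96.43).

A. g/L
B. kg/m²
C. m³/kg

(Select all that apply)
A

density has SI base units: kg / m^3

Checking each option against kg / m^3:
  A. g/L: ✓ matches
  B. kg/m²: ✗ does not match
  C. m³/kg: ✗ does not match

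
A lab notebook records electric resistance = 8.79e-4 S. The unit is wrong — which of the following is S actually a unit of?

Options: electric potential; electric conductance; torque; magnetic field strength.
electric conductance

electric resistance should have units dimensionally equivalent to kg * m^2 / (A^2 * s^3) (e.g. Ω).
The given unit 'S' reduces to A^2 * s^3 / (kg * m^2). Of the listed options, that is the dimensionality of electric conductance.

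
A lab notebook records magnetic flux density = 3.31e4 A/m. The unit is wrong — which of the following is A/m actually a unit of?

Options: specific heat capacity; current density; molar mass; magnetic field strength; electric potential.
magnetic field strength

magnetic flux density should have units dimensionally equivalent to kg / (A * s^2) (e.g. T).
The given unit 'A/m' reduces to A / m. Of the listed options, that is the dimensionality of magnetic field strength.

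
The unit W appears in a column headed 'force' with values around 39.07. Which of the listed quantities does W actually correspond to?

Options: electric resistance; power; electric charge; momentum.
power

force should have units dimensionally equivalent to kg * m / s^2 (e.g. N).
The given unit 'W' reduces to kg * m^2 / s^3. Of the listed options, that is the dimensionality of power.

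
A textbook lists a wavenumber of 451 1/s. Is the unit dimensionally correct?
No

wavenumber has SI base units: 1 / m
1/s does NOT reduce to 1 / m; a valid unit for wavenumber would be e.g. 1/m.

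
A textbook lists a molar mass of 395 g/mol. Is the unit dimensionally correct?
Yes

molar mass has SI base units: kg / mol
g/mol reduces to the same SI base units, so it is a valid unit for molar mass.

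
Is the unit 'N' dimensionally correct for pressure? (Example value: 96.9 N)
No

pressure has SI base units: kg / (m * s^2)
N does NOT reduce to kg / (m * s^2); a valid unit for pressure would be e.g. Pa.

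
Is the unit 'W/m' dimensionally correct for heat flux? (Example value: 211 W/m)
No

heat flux has SI base units: kg / s^3
W/m does NOT reduce to kg / s^3; a valid unit for heat flux would be e.g. W/m².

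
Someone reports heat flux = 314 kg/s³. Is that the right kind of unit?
Yes

heat flux has SI base units: kg / s^3
kg/s³ reduces to the same SI base units, so it is a valid unit for heat flux.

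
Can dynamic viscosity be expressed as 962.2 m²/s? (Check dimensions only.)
No

dynamic viscosity has SI base units: kg / (m * s)
m²/s does NOT reduce to kg / (m * s); a valid unit for dynamic viscosity would be e.g. Pa·s.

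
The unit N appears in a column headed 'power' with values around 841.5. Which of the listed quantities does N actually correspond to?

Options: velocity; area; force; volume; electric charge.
force

power should have units dimensionally equivalent to kg * m^2 / s^3 (e.g. W).
The given unit 'N' reduces to kg * m / s^2. Of the listed options, that is the dimensionality of force.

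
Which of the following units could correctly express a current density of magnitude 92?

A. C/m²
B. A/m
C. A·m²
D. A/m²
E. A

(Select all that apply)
D

current density has SI base units: A / m^2

Checking each option against A / m^2:
  A. C/m²: ✗ does not match
  B. A/m: ✗ does not match
  C. A·m²: ✗ does not match
  D. A/m²: ✓ matches
  E. A: ✗ does not match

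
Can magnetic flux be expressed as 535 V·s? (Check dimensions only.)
Yes

magnetic flux has SI base units: kg * m^2 / (A * s^2)
V·s reduces to the same SI base units, so it is a valid unit for magnetic flux.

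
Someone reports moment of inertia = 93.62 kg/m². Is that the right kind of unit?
No

moment of inertia has SI base units: kg * m^2
kg/m² does NOT reduce to kg * m^2; a valid unit for moment of inertia would be e.g. kg·m².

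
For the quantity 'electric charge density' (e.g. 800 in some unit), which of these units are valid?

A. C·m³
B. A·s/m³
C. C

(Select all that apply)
B

electric charge density has SI base units: A * s / m^3

Checking each option against A * s / m^3:
  A. C·m³: ✗ does not match
  B. A·s/m³: ✓ matches
  C. C: ✗ does not match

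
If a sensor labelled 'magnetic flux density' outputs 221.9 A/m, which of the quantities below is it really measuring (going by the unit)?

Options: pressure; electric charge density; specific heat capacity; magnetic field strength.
magnetic field strength

magnetic flux density should have units dimensionally equivalent to kg / (A * s^2) (e.g. T).
The given unit 'A/m' reduces to A / m. Of the listed options, that is the dimensionality of magnetic field strength.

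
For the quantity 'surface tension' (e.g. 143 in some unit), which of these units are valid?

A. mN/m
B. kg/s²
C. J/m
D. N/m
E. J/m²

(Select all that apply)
A, B, D, E

surface tension has SI base units: kg / s^2

Checking each option against kg / s^2:
  A. mN/m: ✓ matches
  B. kg/s²: ✓ matches
  C. J/m: ✗ does not match
  D. N/m: ✓ matches
  E. J/m²: ✓ matches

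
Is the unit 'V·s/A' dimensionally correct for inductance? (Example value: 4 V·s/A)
Yes

inductance has SI base units: kg * m^2 / (A^2 * s^2)
V·s/A reduces to the same SI base units, so it is a valid unit for inductance.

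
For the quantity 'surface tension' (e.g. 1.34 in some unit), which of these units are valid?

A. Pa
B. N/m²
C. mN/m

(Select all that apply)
C

surface tension has SI base units: kg / s^2

Checking each option against kg / s^2:
  A. Pa: ✗ does not match
  B. N/m²: ✗ does not match
  C. mN/m: ✓ matches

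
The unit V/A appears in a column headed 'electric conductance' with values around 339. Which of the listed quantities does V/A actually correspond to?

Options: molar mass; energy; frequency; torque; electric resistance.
electric resistance

electric conductance should have units dimensionally equivalent to A^2 * s^3 / (kg * m^2) (e.g. S).
The given unit 'V/A' reduces to kg * m^2 / (A^2 * s^3). Of the listed options, that is the dimensionality of electric resistance.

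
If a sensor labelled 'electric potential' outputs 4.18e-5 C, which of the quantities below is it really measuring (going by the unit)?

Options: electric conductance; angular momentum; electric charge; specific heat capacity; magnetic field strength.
electric charge

electric potential should have units dimensionally equivalent to kg * m^2 / (A * s^3) (e.g. V).
The given unit 'C' reduces to A * s. Of the listed options, that is the dimensionality of electric charge.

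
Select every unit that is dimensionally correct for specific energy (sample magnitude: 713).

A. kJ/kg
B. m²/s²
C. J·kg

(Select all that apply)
A, B

specific energy has SI base units: m^2 / s^2

Checking each option against m^2 / s^2:
  A. kJ/kg: ✓ matches
  B. m²/s²: ✓ matches
  C. J·kg: ✗ does not match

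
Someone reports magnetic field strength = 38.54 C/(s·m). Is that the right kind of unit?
Yes

magnetic field strength has SI base units: A / m
C/(s·m) reduces to the same SI base units, so it is a valid unit for magnetic field strength.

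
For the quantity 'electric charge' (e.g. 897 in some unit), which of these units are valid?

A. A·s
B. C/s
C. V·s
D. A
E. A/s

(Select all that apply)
A

electric charge has SI base units: A * s

Checking each option against A * s:
  A. A·s: ✓ matches
  B. C/s: ✗ does not match
  C. V·s: ✗ does not match
  D. A: ✗ does not match
  E. A/s: ✗ does not match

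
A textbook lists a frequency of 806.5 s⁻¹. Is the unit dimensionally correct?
Yes

frequency has SI base units: 1 / s
s⁻¹ reduces to the same SI base units, so it is a valid unit for frequency.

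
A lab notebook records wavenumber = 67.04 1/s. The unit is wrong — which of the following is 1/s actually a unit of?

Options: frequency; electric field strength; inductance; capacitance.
frequency

wavenumber should have units dimensionally equivalent to 1 / m (e.g. 1/m).
The given unit '1/s' reduces to 1 / s. Of the listed options, that is the dimensionality of frequency.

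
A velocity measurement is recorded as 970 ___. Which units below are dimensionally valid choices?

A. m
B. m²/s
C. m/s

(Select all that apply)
C

velocity has SI base units: m / s

Checking each option against m / s:
  A. m: ✗ does not match
  B. m²/s: ✗ does not match
  C. m/s: ✓ matches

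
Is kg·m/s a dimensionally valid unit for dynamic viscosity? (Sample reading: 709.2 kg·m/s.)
No

dynamic viscosity has SI base units: kg / (m * s)
kg·m/s does NOT reduce to kg / (m * s); a valid unit for dynamic viscosity would be e.g. Pa·s.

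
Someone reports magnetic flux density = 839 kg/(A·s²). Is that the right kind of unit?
Yes

magnetic flux density has SI base units: kg / (A * s^2)
kg/(A·s²) reduces to the same SI base units, so it is a valid unit for magnetic flux density.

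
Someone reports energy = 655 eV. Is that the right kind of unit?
Yes

energy has SI base units: kg * m^2 / s^2
eV reduces to the same SI base units, so it is a valid unit for energy.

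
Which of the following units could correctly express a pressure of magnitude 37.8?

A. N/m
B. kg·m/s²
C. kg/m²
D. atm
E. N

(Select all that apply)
D

pressure has SI base units: kg / (m * s^2)

Checking each option against kg / (m * s^2):
  A. N/m: ✗ does not match
  B. kg·m/s²: ✗ does not match
  C. kg/m²: ✗ does not match
  D. atm: ✓ matches
  E. N: ✗ does not match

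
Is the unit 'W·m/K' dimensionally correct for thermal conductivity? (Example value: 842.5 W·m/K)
No

thermal conductivity has SI base units: kg * m / (s^3 * K)
W·m/K does NOT reduce to kg * m / (s^3 * K); a valid unit for thermal conductivity would be e.g. W/(m·K).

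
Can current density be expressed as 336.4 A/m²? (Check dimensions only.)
Yes

current density has SI base units: A / m^2
A/m² reduces to the same SI base units, so it is a valid unit for current density.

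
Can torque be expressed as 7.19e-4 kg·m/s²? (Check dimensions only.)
No

torque has SI base units: kg * m^2 / s^2
kg·m/s² does NOT reduce to kg * m^2 / s^2; a valid unit for torque would be e.g. N·m.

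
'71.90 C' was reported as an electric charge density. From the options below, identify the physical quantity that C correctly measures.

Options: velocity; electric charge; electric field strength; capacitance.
electric charge

electric charge density should have units dimensionally equivalent to A * s / m^3 (e.g. C/m³).
The given unit 'C' reduces to A * s. Of the listed options, that is the dimensionality of electric charge.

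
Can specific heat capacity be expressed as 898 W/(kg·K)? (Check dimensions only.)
No

specific heat capacity has SI base units: m^2 / (s^2 * K)
W/(kg·K) does NOT reduce to m^2 / (s^2 * K); a valid unit for specific heat capacity would be e.g. J/(kg·K).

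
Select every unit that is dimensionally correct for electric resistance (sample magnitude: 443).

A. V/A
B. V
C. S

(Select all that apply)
A

electric resistance has SI base units: kg * m^2 / (A^2 * s^3)

Checking each option against kg * m^2 / (A^2 * s^3):
  A. V/A: ✓ matches
  B. V: ✗ does not match
  C. S: ✗ does not match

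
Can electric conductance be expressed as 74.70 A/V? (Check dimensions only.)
Yes

electric conductance has SI base units: A^2 * s^3 / (kg * m^2)
A/V reduces to the same SI base units, so it is a valid unit for electric conductance.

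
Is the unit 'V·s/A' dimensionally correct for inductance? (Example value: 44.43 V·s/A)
Yes

inductance has SI base units: kg * m^2 / (A^2 * s^2)
V·s/A reduces to the same SI base units, so it is a valid unit for inductance.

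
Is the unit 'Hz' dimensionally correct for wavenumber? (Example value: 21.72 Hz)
No

wavenumber has SI base units: 1 / m
Hz does NOT reduce to 1 / m; a valid unit for wavenumber would be e.g. 1/m.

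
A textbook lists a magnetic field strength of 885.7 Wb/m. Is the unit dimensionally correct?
No

magnetic field strength has SI base units: A / m
Wb/m does NOT reduce to A / m; a valid unit for magnetic field strength would be e.g. A/m.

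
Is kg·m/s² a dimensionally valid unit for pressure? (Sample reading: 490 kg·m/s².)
No

pressure has SI base units: kg / (m * s^2)
kg·m/s² does NOT reduce to kg / (m * s^2); a valid unit for pressure would be e.g. Pa.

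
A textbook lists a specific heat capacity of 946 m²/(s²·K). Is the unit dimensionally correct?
Yes

specific heat capacity has SI base units: m^2 / (s^2 * K)
m²/(s²·K) reduces to the same SI base units, so it is a valid unit for specific heat capacity.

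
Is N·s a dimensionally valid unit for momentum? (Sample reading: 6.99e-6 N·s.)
Yes

momentum has SI base units: kg * m / s
N·s reduces to the same SI base units, so it is a valid unit for momentum.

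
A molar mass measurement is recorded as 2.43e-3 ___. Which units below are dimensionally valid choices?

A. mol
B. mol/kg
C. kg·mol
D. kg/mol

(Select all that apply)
D

molar mass has SI base units: kg / mol

Checking each option against kg / mol:
  A. mol: ✗ does not match
  B. mol/kg: ✗ does not match
  C. kg·mol: ✗ does not match
  D. kg/mol: ✓ matches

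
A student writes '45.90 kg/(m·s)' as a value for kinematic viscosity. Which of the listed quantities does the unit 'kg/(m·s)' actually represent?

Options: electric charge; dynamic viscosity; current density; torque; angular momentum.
dynamic viscosity

kinematic viscosity should have units dimensionally equivalent to m^2 / s (e.g. m²/s).
The given unit 'kg/(m·s)' reduces to kg / (m * s). Of the listed options, that is the dimensionality of dynamic viscosity.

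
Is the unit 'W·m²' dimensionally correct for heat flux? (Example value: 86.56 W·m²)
No

heat flux has SI base units: kg / s^3
W·m² does NOT reduce to kg / s^3; a valid unit for heat flux would be e.g. W/m².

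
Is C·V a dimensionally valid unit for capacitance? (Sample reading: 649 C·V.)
No

capacitance has SI base units: A^2 * s^4 / (kg * m^2)
C·V does NOT reduce to A^2 * s^4 / (kg * m^2); a valid unit for capacitance would be e.g. F.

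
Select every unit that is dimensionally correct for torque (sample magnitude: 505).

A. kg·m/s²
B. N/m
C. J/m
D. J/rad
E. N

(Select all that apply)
D

torque has SI base units: kg * m^2 / s^2

Checking each option against kg * m^2 / s^2:
  A. kg·m/s²: ✗ does not match
  B. N/m: ✗ does not match
  C. J/m: ✗ does not match
  D. J/rad: ✓ matches
  E. N: ✗ does not match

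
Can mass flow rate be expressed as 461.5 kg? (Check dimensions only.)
No

mass flow rate has SI base units: kg / s
kg does NOT reduce to kg / s; a valid unit for mass flow rate would be e.g. kg/s.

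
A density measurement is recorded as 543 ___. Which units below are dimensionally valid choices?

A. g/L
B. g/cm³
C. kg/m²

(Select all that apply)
A, B

density has SI base units: kg / m^3

Checking each option against kg / m^3:
  A. g/L: ✓ matches
  B. g/cm³: ✓ matches
  C. kg/m²: ✗ does not match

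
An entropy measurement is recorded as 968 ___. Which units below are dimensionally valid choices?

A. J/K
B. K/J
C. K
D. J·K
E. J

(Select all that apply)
A

entropy has SI base units: kg * m^2 / (s^2 * K)

Checking each option against kg * m^2 / (s^2 * K):
  A. J/K: ✓ matches
  B. K/J: ✗ does not match
  C. K: ✗ does not match
  D. J·K: ✗ does not match
  E. J: ✗ does not match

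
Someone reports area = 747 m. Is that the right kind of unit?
No

area has SI base units: m^2
m does NOT reduce to m^2; a valid unit for area would be e.g. m².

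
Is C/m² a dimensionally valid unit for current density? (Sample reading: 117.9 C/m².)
No

current density has SI base units: A / m^2
C/m² does NOT reduce to A / m^2; a valid unit for current density would be e.g. A/m².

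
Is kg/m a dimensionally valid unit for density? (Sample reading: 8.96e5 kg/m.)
No

density has SI base units: kg / m^3
kg/m does NOT reduce to kg / m^3; a valid unit for density would be e.g. kg/m³.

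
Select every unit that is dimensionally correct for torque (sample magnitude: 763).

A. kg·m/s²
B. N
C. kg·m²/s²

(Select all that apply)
C

torque has SI base units: kg * m^2 / s^2

Checking each option against kg * m^2 / s^2:
  A. kg·m/s²: ✗ does not match
  B. N: ✗ does not match
  C. kg·m²/s²: ✓ matches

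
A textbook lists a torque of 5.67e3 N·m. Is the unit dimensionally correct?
Yes

torque has SI base units: kg * m^2 / s^2
N·m reduces to the same SI base units, so it is a valid unit for torque.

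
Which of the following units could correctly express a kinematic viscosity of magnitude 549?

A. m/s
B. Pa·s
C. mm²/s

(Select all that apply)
C

kinematic viscosity has SI base units: m^2 / s

Checking each option against m^2 / s:
  A. m/s: ✗ does not match
  B. Pa·s: ✗ does not match
  C. mm²/s: ✓ matches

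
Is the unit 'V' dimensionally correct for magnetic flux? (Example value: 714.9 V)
No

magnetic flux has SI base units: kg * m^2 / (A * s^2)
V does NOT reduce to kg * m^2 / (A * s^2); a valid unit for magnetic flux would be e.g. Wb.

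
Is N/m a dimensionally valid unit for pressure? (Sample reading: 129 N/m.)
No

pressure has SI base units: kg / (m * s^2)
N/m does NOT reduce to kg / (m * s^2); a valid unit for pressure would be e.g. Pa.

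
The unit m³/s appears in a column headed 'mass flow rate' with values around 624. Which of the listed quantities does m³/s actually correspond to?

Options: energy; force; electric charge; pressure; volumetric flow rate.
volumetric flow rate

mass flow rate should have units dimensionally equivalent to kg / s (e.g. kg/s).
The given unit 'm³/s' reduces to m^3 / s. Of the listed options, that is the dimensionality of volumetric flow rate.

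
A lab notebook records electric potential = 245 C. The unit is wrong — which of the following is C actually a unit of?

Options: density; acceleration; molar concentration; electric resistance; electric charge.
electric charge

electric potential should have units dimensionally equivalent to kg * m^2 / (A * s^3) (e.g. V).
The given unit 'C' reduces to A * s. Of the listed options, that is the dimensionality of electric charge.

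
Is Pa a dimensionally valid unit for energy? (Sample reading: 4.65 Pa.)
No

energy has SI base units: kg * m^2 / s^2
Pa does NOT reduce to kg * m^2 / s^2; a valid unit for energy would be e.g. J.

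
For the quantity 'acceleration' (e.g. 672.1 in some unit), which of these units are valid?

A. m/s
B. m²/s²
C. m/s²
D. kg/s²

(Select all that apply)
C

acceleration has SI base units: m / s^2

Checking each option against m / s^2:
  A. m/s: ✗ does not match
  B. m²/s²: ✗ does not match
  C. m/s²: ✓ matches
  D. kg/s²: ✗ does not match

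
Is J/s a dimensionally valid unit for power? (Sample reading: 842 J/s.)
Yes

power has SI base units: kg * m^2 / s^3
J/s reduces to the same SI base units, so it is a valid unit for power.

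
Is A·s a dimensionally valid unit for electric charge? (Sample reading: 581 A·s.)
Yes

electric charge has SI base units: A * s
A·s reduces to the same SI base units, so it is a valid unit for electric charge.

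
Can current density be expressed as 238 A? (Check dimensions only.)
No

current density has SI base units: A / m^2
A does NOT reduce to A / m^2; a valid unit for current density would be e.g. A/m².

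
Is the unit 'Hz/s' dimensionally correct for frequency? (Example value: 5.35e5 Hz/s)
No

frequency has SI base units: 1 / s
Hz/s does NOT reduce to 1 / s; a valid unit for frequency would be e.g. Hz.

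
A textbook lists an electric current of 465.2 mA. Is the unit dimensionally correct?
Yes

electric current has SI base units: A
mA reduces to the same SI base units, so it is a valid unit for electric current.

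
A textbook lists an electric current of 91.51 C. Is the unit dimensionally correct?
No

electric current has SI base units: A
C does NOT reduce to A; a valid unit for electric current would be e.g. A.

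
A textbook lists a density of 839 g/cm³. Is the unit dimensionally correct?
Yes

density has SI base units: kg / m^3
g/cm³ reduces to the same SI base units, so it is a valid unit for density.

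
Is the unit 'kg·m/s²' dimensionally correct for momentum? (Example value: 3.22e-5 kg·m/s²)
No

momentum has SI base units: kg * m / s
kg·m/s² does NOT reduce to kg * m / s; a valid unit for momentum would be e.g. kg·m/s.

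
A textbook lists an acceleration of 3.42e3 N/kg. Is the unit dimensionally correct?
Yes

acceleration has SI base units: m / s^2
N/kg reduces to the same SI base units, so it is a valid unit for acceleration.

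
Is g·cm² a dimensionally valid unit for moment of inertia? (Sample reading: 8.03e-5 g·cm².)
Yes

moment of inertia has SI base units: kg * m^2
g·cm² reduces to the same SI base units, so it is a valid unit for moment of inertia.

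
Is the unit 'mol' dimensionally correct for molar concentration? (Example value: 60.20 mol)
No

molar concentration has SI base units: mol / m^3
mol does NOT reduce to mol / m^3; a valid unit for molar concentration would be e.g. mol/m³.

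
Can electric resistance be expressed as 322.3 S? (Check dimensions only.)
No

electric resistance has SI base units: kg * m^2 / (A^2 * s^3)
S does NOT reduce to kg * m^2 / (A^2 * s^3); a valid unit for electric resistance would be e.g. Ω.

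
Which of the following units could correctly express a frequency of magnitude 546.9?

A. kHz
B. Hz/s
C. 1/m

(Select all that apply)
A

frequency has SI base units: 1 / s

Checking each option against 1 / s:
  A. kHz: ✓ matches
  B. Hz/s: ✗ does not match
  C. 1/m: ✗ does not match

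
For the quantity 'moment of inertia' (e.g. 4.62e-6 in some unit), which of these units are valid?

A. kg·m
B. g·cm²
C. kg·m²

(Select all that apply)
B, C

moment of inertia has SI base units: kg * m^2

Checking each option against kg * m^2:
  A. kg·m: ✗ does not match
  B. g·cm²: ✓ matches
  C. kg·m²: ✓ matches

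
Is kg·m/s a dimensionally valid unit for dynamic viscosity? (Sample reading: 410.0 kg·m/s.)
No

dynamic viscosity has SI base units: kg / (m * s)
kg·m/s does NOT reduce to kg / (m * s); a valid unit for dynamic viscosity would be e.g. Pa·s.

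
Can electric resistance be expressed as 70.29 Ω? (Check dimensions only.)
Yes

electric resistance has SI base units: kg * m^2 / (A^2 * s^3)
Ω reduces to the same SI base units, so it is a valid unit for electric resistance.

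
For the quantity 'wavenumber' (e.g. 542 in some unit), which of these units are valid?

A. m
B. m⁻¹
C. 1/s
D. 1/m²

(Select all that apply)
B

wavenumber has SI base units: 1 / m

Checking each option against 1 / m:
  A. m: ✗ does not match
  B. m⁻¹: ✓ matches
  C. 1/s: ✗ does not match
  D. 1/m²: ✗ does not match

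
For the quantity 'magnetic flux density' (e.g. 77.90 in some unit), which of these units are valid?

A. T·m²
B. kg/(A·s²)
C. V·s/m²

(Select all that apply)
B, C

magnetic flux density has SI base units: kg / (A * s^2)

Checking each option against kg / (A * s^2):
  A. T·m²: ✗ does not match
  B. kg/(A·s²): ✓ matches
  C. V·s/m²: ✓ matches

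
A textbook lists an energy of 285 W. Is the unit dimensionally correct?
No

energy has SI base units: kg * m^2 / s^2
W does NOT reduce to kg * m^2 / s^2; a valid unit for energy would be e.g. J.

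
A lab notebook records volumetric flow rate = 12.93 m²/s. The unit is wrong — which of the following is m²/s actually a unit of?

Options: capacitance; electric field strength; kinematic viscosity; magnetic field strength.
kinematic viscosity

volumetric flow rate should have units dimensionally equivalent to m^3 / s (e.g. m³/s).
The given unit 'm²/s' reduces to m^2 / s. Of the listed options, that is the dimensionality of kinematic viscosity.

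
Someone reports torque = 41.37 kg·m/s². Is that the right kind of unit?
No

torque has SI base units: kg * m^2 / s^2
kg·m/s² does NOT reduce to kg * m^2 / s^2; a valid unit for torque would be e.g. N·m.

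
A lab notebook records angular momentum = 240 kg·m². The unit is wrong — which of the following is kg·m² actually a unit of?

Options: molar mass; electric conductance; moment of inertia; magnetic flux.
moment of inertia

angular momentum should have units dimensionally equivalent to kg * m^2 / s (e.g. kg·m²/s).
The given unit 'kg·m²' reduces to kg * m^2. Of the listed options, that is the dimensionality of moment of inertia.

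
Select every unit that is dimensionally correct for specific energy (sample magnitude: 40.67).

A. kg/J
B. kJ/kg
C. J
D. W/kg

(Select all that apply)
B

specific energy has SI base units: m^2 / s^2

Checking each option against m^2 / s^2:
  A. kg/J: ✗ does not match
  B. kJ/kg: ✓ matches
  C. J: ✗ does not match
  D. W/kg: ✗ does not match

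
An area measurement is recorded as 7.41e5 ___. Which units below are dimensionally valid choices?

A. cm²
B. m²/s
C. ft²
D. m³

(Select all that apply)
A, C

area has SI base units: m^2

Checking each option against m^2:
  A. cm²: ✓ matches
  B. m²/s: ✗ does not match
  C. ft²: ✓ matches
  D. m³: ✗ does not match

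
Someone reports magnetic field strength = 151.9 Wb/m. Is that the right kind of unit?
No

magnetic field strength has SI base units: A / m
Wb/m does NOT reduce to A / m; a valid unit for magnetic field strength would be e.g. A/m.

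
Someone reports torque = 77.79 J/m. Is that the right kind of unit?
No

torque has SI base units: kg * m^2 / s^2
J/m does NOT reduce to kg * m^2 / s^2; a valid unit for torque would be e.g. N·m.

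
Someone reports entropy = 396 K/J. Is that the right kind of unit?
No

entropy has SI base units: kg * m^2 / (s^2 * K)
K/J does NOT reduce to kg * m^2 / (s^2 * K); a valid unit for entropy would be e.g. J/K.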